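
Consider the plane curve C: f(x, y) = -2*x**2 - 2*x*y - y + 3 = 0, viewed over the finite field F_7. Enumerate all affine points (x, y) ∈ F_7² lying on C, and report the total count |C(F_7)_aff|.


Affine F_7-points: {(0, 3), (1, 5), (2, 6), (4, 3), (5, 4), (6, 6)}; count = 6.

For each of the 49 pairs (x, y) ∈ F_7², evaluate f(x, y) mod 7. Record the zeros.
  x = 0: [0↦3, 1↦2, 2↦1, 3↦0, 4↦6, 5↦5, 6↦4]  zeros at y ∈ {3}
  x = 1: [0↦1, 1↦5, 2↦2, 3↦6, 4↦3, 5↦0, 6↦4]  zeros at y ∈ {5}
  x = 2: [0↦2, 1↦4, 2↦6, 3↦1, 4↦3, 5↦5, 6↦0]  zeros at y ∈ {6}
  x = 3: [0↦6, 1↦6, 2↦6, 3↦6, 4↦6, 5↦6, 6↦6]  zeros at y ∈ ∅
  x = 4: [0↦6, 1↦4, 2↦2, 3↦0, 4↦5, 5↦3, 6↦1]  zeros at y ∈ {3}
  x = 5: [0↦2, 1↦5, 2↦1, 3↦4, 4↦0, 5↦3, 6↦6]  zeros at y ∈ {4}
  x = 6: [0↦1, 1↦2, 2↦3, 3↦4, 4↦5, 5↦6, 6↦0]  zeros at y ∈ {6}
Collecting zeros: affine points = {(0, 3), (1, 5), (2, 6), (4, 3), (5, 4), (6, 6)}.
Total count |C(F_7)_aff| = 6.


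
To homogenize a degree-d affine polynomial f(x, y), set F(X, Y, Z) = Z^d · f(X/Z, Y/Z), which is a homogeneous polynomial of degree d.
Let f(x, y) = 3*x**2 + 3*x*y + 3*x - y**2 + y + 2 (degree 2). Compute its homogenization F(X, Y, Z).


F(X, Y, Z) = 3*X**2 + 3*X*Y + 3*X*Z - Y**2 + Y*Z + 2*Z**2

deg(f) = 2.
Substitute x = X/Z, y = Y/Z into f, then multiply by Z^2.
  monomial 3·x^2·y^0 ↦ 3·X^2·Y^0·Z^0.
  monomial 3·x^1·y^1 ↦ 3·X^1·Y^1·Z^0.
  monomial 3·x^1·y^0 ↦ 3·X^1·Y^0·Z^1.
  monomial -1·x^0·y^2 ↦ -1·X^0·Y^2·Z^0.
  monomial 1·x^0·y^1 ↦ 1·X^0·Y^1·Z^1.
  monomial 2·x^0·y^0 ↦ 2·X^0·Y^0·Z^2.
Collecting: F(X, Y, Z) = 3*X**2 + 3*X*Y + 3*X*Z - Y**2 + Y*Z + 2*Z**2.


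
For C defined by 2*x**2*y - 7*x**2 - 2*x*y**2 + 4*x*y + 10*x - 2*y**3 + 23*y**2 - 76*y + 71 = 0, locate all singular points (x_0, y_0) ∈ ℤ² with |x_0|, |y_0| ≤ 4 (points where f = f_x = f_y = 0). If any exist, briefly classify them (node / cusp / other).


Singular points: {(2, 3)}; classification: node.

Compute partial derivatives:
  f_x = 4*x*y - 14*x - 2*y**2 + 4*y + 10.
  f_y = 2*x**2 - 4*x*y + 4*x - 6*y**2 + 46*y - 76.
Scan x_0 ∈ {−4, ..., 4}. For each x_0, f_y(x_0, y) is a polynomial in y; find its integer roots y ∈ {−4, ..., 4}, then test f_x and f at those candidates.
  x = -4: f_y(-4, y) = -6*y**2 + 62*y - 60; no integer root y with |y| ≤ 4.
  x = -3: f_y(-3, y) = -6*y**2 + 58*y - 70; no integer root y with |y| ≤ 4.
  x = -2: f_y(-2, y) = -6*y**2 + 54*y - 76; no integer root y with |y| ≤ 4.
  x = -1: f_y(-1, y) = -6*y**2 + 50*y - 78; no integer root y with |y| ≤ 4.
  x = 0: f_y(0, y) = -6*y**2 + 46*y - 76; no integer root y with |y| ≤ 4.
  x = 1: f_y(1, y) = -6*y**2 + 42*y - 70; no integer root y with |y| ≤ 4.
  x = 2: f_y(2, y) = -6*y**2 + 38*y - 60; vanishes at y ∈ {3}. (2, 3): f_x = 0, f = 0 — SINGULAR.
  x = 3: f_y(3, y) = -6*y**2 + 34*y - 46; no integer root y with |y| ≤ 4.
  x = 4: f_y(4, y) = -6*y**2 + 30*y - 28; no integer root y with |y| ≤ 4.
Only singular point on the grid: (2, 3).
Classify: substitute x = 2 + u, y = 3 + v and expand: f = 2*u**2*v - u**2 - 2*u*v**2 - 2*v**3 + v**2.
No constant or linear terms (consistent with a singular point). Quadratic part: -u**2 + v**2. Cubic part: 2*u**2*v - 2*u*v**2 - 2*v**3.
The quadratic part v**2 - u**2 = (v − u)(v + u) splits into two distinct linear factors, so there are two distinct tangent lines y − 3 = ±(x − 2) — this is a node (ordinary double point).
Classification: node.


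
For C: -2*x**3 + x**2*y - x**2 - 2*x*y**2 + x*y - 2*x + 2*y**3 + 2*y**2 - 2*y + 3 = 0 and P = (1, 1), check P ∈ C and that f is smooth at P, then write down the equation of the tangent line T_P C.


Tangent line at P: -9*x + 6*y + 3 = 0.

Step 1: f(1, 1) = 0, so P lies on C.
Step 2: partial derivatives
  f_x(x, y) = -6*x**2 + 2*x*y - 2*x - 2*y**2 + y - 2, f_y(x, y) = x**2 - 4*x*y + x + 6*y**2 + 4*y - 2.
  f_x(P) = -9, f_y(P) = 6 (gradient nonzero, so P is smooth).
Step 3: tangent line at P: -9·(x − 1) + 6·(y − 1) = 0.
Expanding: -9*x + 6*y + 3 = 0.


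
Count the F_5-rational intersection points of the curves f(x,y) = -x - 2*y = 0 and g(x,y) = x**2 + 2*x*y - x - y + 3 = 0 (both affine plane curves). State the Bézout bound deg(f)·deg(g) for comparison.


Common zeros: {(1, 2)}; count = 1; Bézout bound = 2.

deg(f) = 1, deg(g) = 2, so Bézout bound = 2.
Scan x ∈ F_5. For each x, list the y ∈ F_5 with f(x, y) ≡ 0 and those with g(x, y) ≡ 0 (mod 5); the common zeros in that column are the intersection.
  x = 0: f ≡ 0 at y ∈ {0}; g ≡ 0 at y ∈ {3}; common: ∅.
  x = 1: f ≡ 0 at y ∈ {2}; g ≡ 0 at y ∈ {2}; common: {2}.
  x = 2: f ≡ 0 at y ∈ {4}; g ≡ 0 at y ∈ {0}; common: ∅.
  x = 3: f ≡ 0 at y ∈ {1}; g ≡ 0 at y ∈ ∅; common: ∅.
  x = 4: f ≡ 0 at y ∈ {3}; g ≡ 0 at y ∈ {0}; common: ∅.
Collecting: common zeros = {(1, 2)}, so the count is 1.
Comparison with the Bézout bound: 1 ≤ 2 = deg(f)·deg(g), as expected for curves with no common component (the affine F_5-count falls short of the bound because intersections may lie at infinity, over extension fields, or carry multiplicity).


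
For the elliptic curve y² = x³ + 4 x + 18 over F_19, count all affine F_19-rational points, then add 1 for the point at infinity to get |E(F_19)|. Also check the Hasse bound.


Affine points = {(1, 2), (1, 17), (3, 0), (5, 7), (5, 12), (6, 7), (6, 12), (7, 3), (7, 16), (8, 7), (8, 12), (9, 2), (9, 17), (11, 5), (11, 14), (13, 5), (13, 14), (14, 5), (14, 14), (16, 6), (16, 13)}; affine count = 21; |E(F_19)| = 22.

Discriminant check: Δ ∝ 4a³ + 27b² = 4·4³ + 27·18² = 4·64 + 27·324 ≡ 17 (mod 19). Nonzero ⇒ E is nonsingular.
For each x ∈ F_19, compute rhs = x³ + 4·x + 18 mod 19, then count y ∈ F_19 with y² ≡ rhs.
  x = 0: rhs = 18, matching y values: none (0 points).
  x = 1: rhs = 4, matching y values: 2, 17 (2 points).
  x = 2: rhs = 15, matching y values: none (0 points).
  x = 3: rhs = 0, matching y values: 0 (1 points).
  x = 4: rhs = 3, matching y values: none (0 points).
  x = 5: rhs = 11, matching y values: 7, 12 (2 points).
  x = 6: rhs = 11, matching y values: 7, 12 (2 points).
  x = 7: rhs = 9, matching y values: 3, 16 (2 points).
  x = 8: rhs = 11, matching y values: 7, 12 (2 points).
  x = 9: rhs = 4, matching y values: 2, 17 (2 points).
  x = 10: rhs = 13, matching y values: none (0 points).
  x = 11: rhs = 6, matching y values: 5, 14 (2 points).
  x = 12: rhs = 8, matching y values: none (0 points).
  x = 13: rhs = 6, matching y values: 5, 14 (2 points).
  x = 14: rhs = 6, matching y values: 5, 14 (2 points).
  x = 15: rhs = 14, matching y values: none (0 points).
  x = 16: rhs = 17, matching y values: 6, 13 (2 points).
  x = 17: rhs = 2, matching y values: none (0 points).
  x = 18: rhs = 13, matching y values: none (0 points).
Total affine count: 21.
Full point count |E(F_19)| = 21 + 1 = 22.
Hasse bound: |22 − (19+1)| = |2| = 2 ≤ 2√19 ≈ 8.7178 ✓.


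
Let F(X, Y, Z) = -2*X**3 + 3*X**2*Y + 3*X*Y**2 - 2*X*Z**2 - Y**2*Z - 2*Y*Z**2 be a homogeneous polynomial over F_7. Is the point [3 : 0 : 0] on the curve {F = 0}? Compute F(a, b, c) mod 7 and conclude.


F(3,0,0) ≡ 2 (mod 7); P is NOT on the curve.

Evaluate F(3, 0, 0) term-by-term (mod 7).
  -2*X**3 ↦ -2·27·1·1 = -54
  3*X**2*Y ↦ 3·9·0·1 = 0
  3*X*Y**2 ↦ 3·3·0·1 = 0
  -2*X*Z**2 ↦ -2·3·1·0 = 0
  -Y**2*Z ↦ -1·1·0·0 = 0
  -2*Y*Z**2 ↦ -2·1·0·0 = 0
Sum: F(3, 0, 0) = (-54) + (0) + (0) + (0) + (0) + (0) = -54.
Reducing mod 7: -54 ≡ 2 (mod 7).
Since F(a, b, c) ≡ 2 ≠ 0 (mod 7), P does NOT lie on the curve.


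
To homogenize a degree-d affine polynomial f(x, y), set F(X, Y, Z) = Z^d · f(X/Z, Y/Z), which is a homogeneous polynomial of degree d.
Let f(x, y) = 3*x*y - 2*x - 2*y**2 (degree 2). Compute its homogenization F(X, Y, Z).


F(X, Y, Z) = 3*X*Y - 2*X*Z - 2*Y**2

deg(f) = 2.
Substitute x = X/Z, y = Y/Z into f, then multiply by Z^2.
  monomial 3·x^1·y^1 ↦ 3·X^1·Y^1·Z^0.
  monomial -2·x^1·y^0 ↦ -2·X^1·Y^0·Z^1.
  monomial -2·x^0·y^2 ↦ -2·X^0·Y^2·Z^0.
Collecting: F(X, Y, Z) = 3*X*Y - 2*X*Z - 2*Y**2.


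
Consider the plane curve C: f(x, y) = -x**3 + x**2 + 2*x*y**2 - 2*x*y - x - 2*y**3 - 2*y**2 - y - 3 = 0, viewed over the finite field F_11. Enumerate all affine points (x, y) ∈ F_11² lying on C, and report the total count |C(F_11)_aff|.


Affine F_11-points: {(0, 5), (2, 10), (3, 5), (3, 9), (3, 10), (4, 0), (6, 4), (7, 10), (9, 0), (9, 3), (9, 5), (10, 0)}; count = 12.

For each of the 121 pairs (x, y) ∈ F_11², evaluate f(x, y) mod 11. Record the zeros.
  x = 0: [0↦8, 1↦3, 2↦4, 3↦10, 4↦9, 5↦0, 6↦4, 7↦9, 8↦3, 9↦7, 10↦9]  zeros at y ∈ {5}
  x = 1: [0↦7, 1↦2, 2↦7, 3↦10, 4↦10, 5↦6, 6↦8, 7↦4, 8↦4, 9↦7, 10↦1]  zeros at y ∈ ∅
  x = 2: [0↦2, 1↦8, 2↦6, 3↦6, 4↦7, 5↦8, 6↦8, 7↦6, 8↦1, 9↦3, 10↦0]  zeros at y ∈ {10}
  x = 3: [0↦9, 1↦4, 2↦6, 3↦3, 4↦5, 5↦0, 6↦9, 7↦9, 8↦10, 9↦0, 10↦0]  zeros at y ∈ {5, 9, 10}
  x = 4: [0↦0, 1↦6, 2↦1, 3↦6, 4↦9, 5↦9, 6↦5, 7↦7, 8↦3, 9↦3, 10↦6]  zeros at y ∈ {0}
  x = 5: [0↦2, 1↦8, 2↦7, 3↦9, 4↦2, 5↦7, 6↦1, 7↦5, 8↦7, 9↦6, 10↦1]  zeros at y ∈ ∅
  x = 6: [0↦9, 1↦4, 2↦7, 3↦6, 4↦0, 5↦10, 6↦2, 7↦8, 8↦5, 9↦3, 10↦1]  zeros at y ∈ {4}
  x = 7: [0↦4, 1↦10, 2↦6, 3↦2, 4↦8, 5↦1, 6↦2, 7↦10, 8↦2, 9↦10, 10↦0]  zeros at y ∈ {10}
  x = 8: [0↦3, 1↦9, 2↦9, 3↦2, 4↦9, 5↦7, 6↦6, 7↦5, 8↦3, 9↦10, 10↦3]  zeros at y ∈ ∅
  x = 9: [0↦0, 1↦6, 2↦10, 3↦0, 4↦8, 5↦0, 6↦8, 7↦9, 8↦2, 9↦8, 10↦4]  zeros at y ∈ {0, 3, 5}
  x = 10: [0↦0, 1↦6, 2↦3, 3↦1, 4↦10, 5↦7, 6↦2, 7↦5, 8↦4, 9↦9, 10↦8]  zeros at y ∈ {0}
Collecting zeros: affine points = {(0, 5), (2, 10), (3, 5), (3, 9), (3, 10), (4, 0), (6, 4), (7, 10), (9, 0), (9, 3), (9, 5), (10, 0)}.
Total count |C(F_11)_aff| = 12.


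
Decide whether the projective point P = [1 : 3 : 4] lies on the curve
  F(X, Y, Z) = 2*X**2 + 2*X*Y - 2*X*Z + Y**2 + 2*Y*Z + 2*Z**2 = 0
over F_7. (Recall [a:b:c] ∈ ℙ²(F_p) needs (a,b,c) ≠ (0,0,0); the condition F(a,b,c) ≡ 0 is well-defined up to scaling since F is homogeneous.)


F(1,3,4) ≡ 2 (mod 7); P is NOT on the curve.

Evaluate F(1, 3, 4) term-by-term (mod 7).
  2*X**2 ↦ 2·1·1·1 = 2
  2*X*Y ↦ 2·1·3·1 = 6
  -2*X*Z ↦ -2·1·1·4 = -8
  Y**2 ↦ 1·1·9·1 = 9
  2*Y*Z ↦ 2·1·3·4 = 24
  2*Z**2 ↦ 2·1·1·16 = 32
Sum: F(1, 3, 4) = (2) + (6) + (-8) + (9) + (24) + (32) = 65.
Reducing mod 7: 65 ≡ 2 (mod 7).
Since F(a, b, c) ≡ 2 ≠ 0 (mod 7), P does NOT lie on the curve.


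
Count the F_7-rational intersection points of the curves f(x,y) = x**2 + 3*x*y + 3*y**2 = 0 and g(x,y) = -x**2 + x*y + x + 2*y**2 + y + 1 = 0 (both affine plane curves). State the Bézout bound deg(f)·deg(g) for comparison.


Common zeros: {(4, 6), (6, 2)}; count = 2; Bézout bound = 4.

deg(f) = 2, deg(g) = 2, so Bézout bound = 4.
Scan x ∈ F_7. For each x, list the y ∈ F_7 with f(x, y) ≡ 0 and those with g(x, y) ≡ 0 (mod 7); the common zeros in that column are the intersection.
  x = 0: f ≡ 0 at y ∈ {0}; g ≡ 0 at y ∈ {5}; common: ∅.
  x = 1: f ≡ 0 at y ∈ {1, 5}; g ≡ 0 at y ∈ ∅; common: ∅.
  x = 2: f ≡ 0 at y ∈ {2, 3}; g ≡ 0 at y ∈ ∅; common: ∅.
  x = 3: f ≡ 0 at y ∈ {1, 3}; g ≡ 0 at y ∈ {6}; common: ∅.
  x = 4: f ≡ 0 at y ∈ {4, 6}; g ≡ 0 at y ∈ {2, 6}; common: {6}.
  x = 5: f ≡ 0 at y ∈ {4, 5}; g ≡ 0 at y ∈ ∅; common: ∅.
  x = 6: f ≡ 0 at y ∈ {2, 6}; g ≡ 0 at y ∈ {2, 5}; common: {2}.
Collecting: common zeros = {(4, 6), (6, 2)}, so the count is 2.
Comparison with the Bézout bound: 2 ≤ 4 = deg(f)·deg(g), as expected for curves with no common component (the affine F_7-count falls short of the bound because intersections may lie at infinity, over extension fields, or carry multiplicity).


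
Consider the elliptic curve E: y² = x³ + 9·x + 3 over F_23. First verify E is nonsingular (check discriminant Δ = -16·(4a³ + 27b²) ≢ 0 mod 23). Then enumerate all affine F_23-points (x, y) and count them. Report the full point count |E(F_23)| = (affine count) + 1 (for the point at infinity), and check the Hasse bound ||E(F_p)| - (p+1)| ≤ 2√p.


Affine points = {(0, 7), (0, 16), (1, 6), (1, 17), (2, 11), (2, 12), (5, 9), (5, 14), (7, 8), (7, 15), (8, 9), (8, 14), (9, 10), (9, 13), (10, 9), (10, 14), (17, 3), (17, 20), (19, 8), (19, 15), (20, 8), (20, 15), (21, 0), (22, 4), (22, 19)}; affine count = 25; |E(F_23)| = 26.

Discriminant check: Δ ∝ 4a³ + 27b² = 4·9³ + 27·3² = 4·729 + 27·9 ≡ 8 (mod 23). Nonzero ⇒ E is nonsingular.
For each x ∈ F_23, compute rhs = x³ + 9·x + 3 mod 23, then count y ∈ F_23 with y² ≡ rhs.
  x = 0: rhs = 3, matching y values: 7, 16 (2 points).
  x = 1: rhs = 13, matching y values: 6, 17 (2 points).
  x = 2: rhs = 6, matching y values: 11, 12 (2 points).
  x = 3: rhs = 11, matching y values: none (0 points).
  x = 4: rhs = 11, matching y values: none (0 points).
  x = 5: rhs = 12, matching y values: 9, 14 (2 points).
  x = 6: rhs = 20, matching y values: none (0 points).
  x = 7: rhs = 18, matching y values: 8, 15 (2 points).
  x = 8: rhs = 12, matching y values: 9, 14 (2 points).
  x = 9: rhs = 8, matching y values: 10, 13 (2 points).
  x = 10: rhs = 12, matching y values: 9, 14 (2 points).
  x = 11: rhs = 7, matching y values: none (0 points).
  x = 12: rhs = 22, matching y values: none (0 points).
  x = 13: rhs = 17, matching y values: none (0 points).
  x = 14: rhs = 21, matching y values: none (0 points).
  x = 15: rhs = 17, matching y values: none (0 points).
  x = 16: rhs = 11, matching y values: none (0 points).
  x = 17: rhs = 9, matching y values: 3, 20 (2 points).
  x = 18: rhs = 17, matching y values: none (0 points).
  x = 19: rhs = 18, matching y values: 8, 15 (2 points).
  x = 20: rhs = 18, matching y values: 8, 15 (2 points).
  x = 21: rhs = 0, matching y values: 0 (1 points).
  x = 22: rhs = 16, matching y values: 4, 19 (2 points).
Total affine count: 25.
Full point count |E(F_23)| = 25 + 1 = 26.
Hasse bound: |26 − (23+1)| = |2| = 2 ≤ 2√23 ≈ 9.5917 ✓.


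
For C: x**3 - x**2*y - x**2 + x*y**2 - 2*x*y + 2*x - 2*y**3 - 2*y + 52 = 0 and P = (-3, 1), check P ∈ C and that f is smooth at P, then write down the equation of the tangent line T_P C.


Tangent line at P: 40*x - 17*y + 137 = 0.

Step 1: f(-3, 1) = 0, so P lies on C.
Step 2: partial derivatives
  f_x(x, y) = 3*x**2 - 2*x*y - 2*x + y**2 - 2*y + 2, f_y(x, y) = -x**2 + 2*x*y - 2*x - 6*y**2 - 2.
  f_x(P) = 40, f_y(P) = -17 (gradient nonzero, so P is smooth).
Step 3: tangent line at P: 40·(x − -3) + -17·(y − 1) = 0.
Expanding: 40*x - 17*y + 137 = 0.


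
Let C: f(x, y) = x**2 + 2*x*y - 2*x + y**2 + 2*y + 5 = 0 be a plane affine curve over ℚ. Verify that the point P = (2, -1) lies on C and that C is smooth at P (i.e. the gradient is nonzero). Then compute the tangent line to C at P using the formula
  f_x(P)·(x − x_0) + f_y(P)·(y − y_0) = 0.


Tangent line at P: 4*y + 4 = 0.

Step 1: f(2, -1) = 0, so P lies on C.
Step 2: partial derivatives
  f_x(x, y) = 2*x + 2*y - 2, f_y(x, y) = 2*x + 2*y + 2.
  f_x(P) = 0, f_y(P) = 4 (gradient nonzero, so P is smooth).
Step 3: tangent line at P: 0·(x − 2) + 4·(y − -1) = 0.
Expanding: 4*y + 4 = 0.


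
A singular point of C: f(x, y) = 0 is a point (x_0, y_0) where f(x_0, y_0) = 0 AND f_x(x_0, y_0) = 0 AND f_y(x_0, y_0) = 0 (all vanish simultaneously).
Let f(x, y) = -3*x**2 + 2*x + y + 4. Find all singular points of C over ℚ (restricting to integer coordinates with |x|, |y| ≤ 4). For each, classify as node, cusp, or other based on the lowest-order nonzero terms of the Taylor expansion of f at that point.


No singular points in the scanned grid; C is smooth there.

Compute partial derivatives:
  f_x = 2 - 6*x.
  f_y = 1.
f_y = 1 is a nonzero constant, so f_y never vanishes: no point (x, y) can satisfy f = f_x = f_y = 0. In particular no (x, y) ∈ {−4, ..., 4}² is singular; the curve is smooth.


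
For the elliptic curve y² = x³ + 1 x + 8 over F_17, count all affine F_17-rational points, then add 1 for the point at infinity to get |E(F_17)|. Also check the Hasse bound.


Affine points = {(0, 5), (0, 12), (2, 1), (2, 16), (3, 2), (3, 15), (4, 5), (4, 12), (5, 6), (5, 11), (6, 3), (6, 14), (7, 1), (7, 16), (8, 1), (8, 16), (9, 7), (9, 10), (10, 7), (10, 10), (13, 5), (13, 12), (15, 7), (15, 10)}; affine count = 24; |E(F_17)| = 25.

Discriminant check: Δ ∝ 4a³ + 27b² = 4·1³ + 27·8² = 4·1 + 27·64 ≡ 15 (mod 17). Nonzero ⇒ E is nonsingular.
For each x ∈ F_17, compute rhs = x³ + 1·x + 8 mod 17, then count y ∈ F_17 with y² ≡ rhs.
  x = 0: rhs = 8, matching y values: 5, 12 (2 points).
  x = 1: rhs = 10, matching y values: none (0 points).
  x = 2: rhs = 1, matching y values: 1, 16 (2 points).
  x = 3: rhs = 4, matching y values: 2, 15 (2 points).
  x = 4: rhs = 8, matching y values: 5, 12 (2 points).
  x = 5: rhs = 2, matching y values: 6, 11 (2 points).
  x = 6: rhs = 9, matching y values: 3, 14 (2 points).
  x = 7: rhs = 1, matching y values: 1, 16 (2 points).
  x = 8: rhs = 1, matching y values: 1, 16 (2 points).
  x = 9: rhs = 15, matching y values: 7, 10 (2 points).
  x = 10: rhs = 15, matching y values: 7, 10 (2 points).
  x = 11: rhs = 7, matching y values: none (0 points).
  x = 12: rhs = 14, matching y values: none (0 points).
  x = 13: rhs = 8, matching y values: 5, 12 (2 points).
  x = 14: rhs = 12, matching y values: none (0 points).
  x = 15: rhs = 15, matching y values: 7, 10 (2 points).
  x = 16: rhs = 6, matching y values: none (0 points).
Total affine count: 24.
Full point count |E(F_17)| = 24 + 1 = 25.
Hasse bound: |25 − (17+1)| = |7| = 7 ≤ 2√17 ≈ 8.2462 ✓.


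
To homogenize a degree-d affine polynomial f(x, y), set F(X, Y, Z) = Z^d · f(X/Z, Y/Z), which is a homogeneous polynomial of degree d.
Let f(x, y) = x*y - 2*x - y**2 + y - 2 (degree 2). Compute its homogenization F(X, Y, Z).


F(X, Y, Z) = X*Y - 2*X*Z - Y**2 + Y*Z - 2*Z**2

deg(f) = 2.
Substitute x = X/Z, y = Y/Z into f, then multiply by Z^2.
  monomial 1·x^1·y^1 ↦ 1·X^1·Y^1·Z^0.
  monomial -2·x^1·y^0 ↦ -2·X^1·Y^0·Z^1.
  monomial -1·x^0·y^2 ↦ -1·X^0·Y^2·Z^0.
  monomial 1·x^0·y^1 ↦ 1·X^0·Y^1·Z^1.
  monomial -2·x^0·y^0 ↦ -2·X^0·Y^0·Z^2.
Collecting: F(X, Y, Z) = X*Y - 2*X*Z - Y**2 + Y*Z - 2*Z**2.


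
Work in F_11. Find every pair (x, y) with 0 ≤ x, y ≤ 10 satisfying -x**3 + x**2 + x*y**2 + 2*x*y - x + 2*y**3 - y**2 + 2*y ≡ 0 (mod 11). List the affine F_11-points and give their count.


Affine F_11-points: {(0, 0), (1, 4), (3, 5), (6, 1), (8, 1), (9, 1), (9, 7), (9, 10), (10, 2), (10, 4), (10, 6)}; count = 11.

For each of the 121 pairs (x, y) ∈ F_11², evaluate f(x, y) mod 11. Record the zeros.
  x = 0: [0↦0, 1↦3, 2↦5, 3↦7, 4↦10, 5↦4, 6↦1, 7↦2, 8↦8, 9↦9, 10↦6]  zeros at y ∈ {0}
  x = 1: [0↦10, 1↦5, 2↦1, 3↦10, 4↦0, 5↦5, 6↦4, 7↦9, 8↦10, 9↦8, 10↦4]  zeros at y ∈ {4}
  x = 2: [0↦5, 1↦3, 2↦4, 3↦9, 4↦8, 5↦2, 6↦3, 7↦1, 8↦8, 9↦3, 10↦9]  zeros at y ∈ ∅
  x = 3: [0↦1, 1↦2, 2↦8, 3↦9, 4↦6, 5↦0, 6↦3, 7↦5, 8↦7, 9↦10, 10↦4]  zeros at y ∈ {5}
  x = 4: [0↦3, 1↦7, 2↦7, 3↦4, 4↦10, 5↦4, 6↦9, 7↦4, 8↦1, 9↦1, 10↦5]  zeros at y ∈ ∅
  x = 5: [0↦5, 1↦1, 2↦6, 3↦10, 4↦3, 5↦8, 6↦4, 7↦3, 8↦6, 9↦3, 10↦6]  zeros at y ∈ ∅
  x = 6: [0↦1, 1↦0, 2↦10, 3↦10, 4↦1, 5↦6, 6↦4, 7↦7, 8↦5, 9↦10, 10↦1]  zeros at y ∈ {1}
  x = 7: [0↦7, 1↦9, 2↦2, 3↦9, 4↦9, 5↦3, 6↦3, 7↦10, 8↦3, 9↦5, 10↦6]  zeros at y ∈ ∅
  x = 8: [0↦6, 1↦0, 2↦9, 3↦1, 4↦10, 5↦4, 6↦6, 7↦6, 8↦5, 9↦4, 10↦4]  zeros at y ∈ {1}
  x = 9: [0↦3, 1↦0, 2↦3, 3↦2, 4↦9, 5↦3, 6↦7, 7↦0, 8↦5, 9↦1, 10↦0]  zeros at y ∈ {1, 7, 10}
  x = 10: [0↦3, 1↦3, 2↦0, 3↦6, 4↦0, 5↦5, 6↦0, 7↦8, 8↦8, 9↦1, 10↦10]  zeros at y ∈ {2, 4, 6}
Collecting zeros: affine points = {(0, 0), (1, 4), (3, 5), (6, 1), (8, 1), (9, 1), (9, 7), (9, 10), (10, 2), (10, 4), (10, 6)}.
Total count |C(F_11)_aff| = 11.


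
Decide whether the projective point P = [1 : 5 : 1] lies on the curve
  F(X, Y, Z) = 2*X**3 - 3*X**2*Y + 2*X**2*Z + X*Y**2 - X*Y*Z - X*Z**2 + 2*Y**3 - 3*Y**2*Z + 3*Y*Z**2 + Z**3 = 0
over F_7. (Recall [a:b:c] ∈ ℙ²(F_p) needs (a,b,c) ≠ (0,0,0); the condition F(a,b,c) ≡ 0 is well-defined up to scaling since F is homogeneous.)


F(1,5,1) ≡ 3 (mod 7); P is NOT on the curve.

Evaluate F(1, 5, 1) term-by-term (mod 7).
  2*X**3 ↦ 2·1·1·1 = 2
  -3*X**2*Y ↦ -3·1·5·1 = -15
  2*X**2*Z ↦ 2·1·1·1 = 2
  X*Y**2 ↦ 1·1·25·1 = 25
  -X*Y*Z ↦ -1·1·5·1 = -5
  -X*Z**2 ↦ -1·1·1·1 = -1
  2*Y**3 ↦ 2·1·125·1 = 250
  -3*Y**2*Z ↦ -3·1·25·1 = -75
  3*Y*Z**2 ↦ 3·1·5·1 = 15
  Z**3 ↦ 1·1·1·1 = 1
Sum: F(1, 5, 1) = (2) + (-15) + (2) + (25) + (-5) + (-1) + (250) + (-75) + (15) + (1) = 199.
Reducing mod 7: 199 ≡ 3 (mod 7).
Since F(a, b, c) ≡ 3 ≠ 0 (mod 7), P does NOT lie on the curve.


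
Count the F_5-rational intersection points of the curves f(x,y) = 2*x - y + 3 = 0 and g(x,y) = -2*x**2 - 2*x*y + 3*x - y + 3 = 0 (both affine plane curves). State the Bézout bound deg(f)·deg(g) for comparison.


Common zeros: {(0, 3)}; count = 1; Bézout bound = 2.

deg(f) = 1, deg(g) = 2, so Bézout bound = 2.
Scan x ∈ F_5. For each x, list the y ∈ F_5 with f(x, y) ≡ 0 and those with g(x, y) ≡ 0 (mod 5); the common zeros in that column are the intersection.
  x = 0: f ≡ 0 at y ∈ {3}; g ≡ 0 at y ∈ {3}; common: {3}.
  x = 1: f ≡ 0 at y ∈ {0}; g ≡ 0 at y ∈ {3}; common: ∅.
  x = 2: f ≡ 0 at y ∈ {2}; g ≡ 0 at y ∈ ∅; common: ∅.
  x = 3: f ≡ 0 at y ∈ {4}; g ≡ 0 at y ∈ {2}; common: ∅.
  x = 4: f ≡ 0 at y ∈ {1}; g ≡ 0 at y ∈ {2}; common: ∅.
Collecting: common zeros = {(0, 3)}, so the count is 1.
Comparison with the Bézout bound: 1 ≤ 2 = deg(f)·deg(g), as expected for curves with no common component (the affine F_5-count falls short of the bound because intersections may lie at infinity, over extension fields, or carry multiplicity).


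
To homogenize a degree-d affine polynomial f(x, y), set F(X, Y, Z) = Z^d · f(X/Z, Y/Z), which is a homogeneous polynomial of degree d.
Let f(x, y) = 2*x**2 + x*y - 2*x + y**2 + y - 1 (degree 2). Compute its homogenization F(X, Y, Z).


F(X, Y, Z) = 2*X**2 + X*Y - 2*X*Z + Y**2 + Y*Z - Z**2

deg(f) = 2.
Substitute x = X/Z, y = Y/Z into f, then multiply by Z^2.
  monomial 2·x^2·y^0 ↦ 2·X^2·Y^0·Z^0.
  monomial 1·x^1·y^1 ↦ 1·X^1·Y^1·Z^0.
  monomial -2·x^1·y^0 ↦ -2·X^1·Y^0·Z^1.
  monomial 1·x^0·y^2 ↦ 1·X^0·Y^2·Z^0.
  monomial 1·x^0·y^1 ↦ 1·X^0·Y^1·Z^1.
  monomial -1·x^0·y^0 ↦ -1·X^0·Y^0·Z^2.
Collecting: F(X, Y, Z) = 2*X**2 + X*Y - 2*X*Z + Y**2 + Y*Z - Z**2.


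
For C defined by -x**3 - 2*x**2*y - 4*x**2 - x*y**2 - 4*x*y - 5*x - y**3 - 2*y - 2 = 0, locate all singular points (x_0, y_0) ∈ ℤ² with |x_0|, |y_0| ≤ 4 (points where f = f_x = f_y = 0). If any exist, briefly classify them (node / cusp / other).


Singular points: {(-1, 0)}; classification: node.

Compute partial derivatives:
  f_x = -3*x**2 - 4*x*y - 8*x - y**2 - 4*y - 5.
  f_y = -2*x**2 - 2*x*y - 4*x - 3*y**2 - 2.
Scan x_0 ∈ {−4, ..., 4}. For each x_0, f_y(x_0, y) is a polynomial in y; find its integer roots y ∈ {−4, ..., 4}, then test f_x and f at those candidates.
  x = -4: f_y(-4, y) = -3*y**2 + 8*y - 18; no integer root y with |y| ≤ 4.
  x = -3: f_y(-3, y) = -3*y**2 + 6*y - 8; no integer root y with |y| ≤ 4.
  x = -2: f_y(-2, y) = -3*y**2 + 4*y - 2; no integer root y with |y| ≤ 4.
  x = -1: f_y(-1, y) = -3*y**2 + 2*y; vanishes at y ∈ {0}. (-1, 0): f_x = 0, f = 0 — SINGULAR.
  x = 0: f_y(0, y) = -3*y**2 - 2; no integer root y with |y| ≤ 4.
  x = 1: f_y(1, y) = -3*y**2 - 2*y - 8; no integer root y with |y| ≤ 4.
  x = 2: f_y(2, y) = -3*y**2 - 4*y - 18; no integer root y with |y| ≤ 4.
  x = 3: f_y(3, y) = -3*y**2 - 6*y - 32; no integer root y with |y| ≤ 4.
  x = 4: f_y(4, y) = -3*y**2 - 8*y - 50; no integer root y with |y| ≤ 4.
Only singular point on the grid: (-1, 0).
Classify: substitute x = -1 + u, y = 0 + v and expand: f = -u**3 - 2*u**2*v - u**2 - u*v**2 - v**3 + v**2.
No constant or linear terms (consistent with a singular point). Quadratic part: -u**2 + v**2. Cubic part: -u**3 - 2*u**2*v - u*v**2 - v**3.
The quadratic part v**2 - u**2 = (v − u)(v + u) splits into two distinct linear factors, so there are two distinct tangent lines y − 0 = ±(x − -1) — this is a node (ordinary double point).
Classification: node.


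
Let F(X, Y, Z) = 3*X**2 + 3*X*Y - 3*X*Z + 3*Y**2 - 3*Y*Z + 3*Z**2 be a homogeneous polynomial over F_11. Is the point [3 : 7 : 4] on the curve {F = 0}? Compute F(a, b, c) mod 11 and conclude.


F(3,7,4) ≡ 0 (mod 11); P is on the curve.

Evaluate F(3, 7, 4) term-by-term (mod 11).
  3*X**2 ↦ 3·9·1·1 = 27
  3*X*Y ↦ 3·3·7·1 = 63
  -3*X*Z ↦ -3·3·1·4 = -36
  3*Y**2 ↦ 3·1·49·1 = 147
  -3*Y*Z ↦ -3·1·7·4 = -84
  3*Z**2 ↦ 3·1·1·16 = 48
Sum: F(3, 7, 4) = (27) + (63) + (-36) + (147) + (-84) + (48) = 165.
Reducing mod 11: 165 ≡ 0 (mod 11).
Since F(a, b, c) ≡ 0 (mod 11), P lies on the curve.


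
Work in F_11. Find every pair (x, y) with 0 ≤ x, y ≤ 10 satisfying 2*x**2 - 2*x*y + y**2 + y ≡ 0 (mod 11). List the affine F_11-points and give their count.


Affine F_11-points: {(0, 0), (0, 10), (1, 5), (1, 7), (4, 2), (4, 5), (6, 4), (6, 7), (9, 2), (9, 4), (10, 9), (10, 10)}; count = 12.

For each of the 121 pairs (x, y) ∈ F_11², evaluate f(x, y) mod 11. Record the zeros.
  x = 0: [0↦0, 1↦2, 2↦6, 3↦1, 4↦9, 5↦8, 6↦9, 7↦1, 8↦6, 9↦2, 10↦0]  zeros at y ∈ {0, 10}
  x = 1: [0↦2, 1↦2, 2↦4, 3↦8, 4↦3, 5↦0, 6↦10, 7↦0, 8↦3, 9↦8, 10↦4]  zeros at y ∈ {5, 7}
  x = 2: [0↦8, 1↦6, 2↦6, 3↦8, 4↦1, 5↦7, 6↦4, 7↦3, 8↦4, 9↦7, 10↦1]  zeros at y ∈ ∅
  x = 3: [0↦7, 1↦3, 2↦1, 3↦1, 4↦3, 5↦7, 6↦2, 7↦10, 8↦9, 9↦10, 10↦2]  zeros at y ∈ ∅
  x = 4: [0↦10, 1↦4, 2↦0, 3↦9, 4↦9, 5↦0, 6↦4, 7↦10, 8↦7, 9↦6, 10↦7]  zeros at y ∈ {2, 5}
  x = 5: [0↦6, 1↦9, 2↦3, 3↦10, 4↦8, 5↦8, 6↦10, 7↦3, 8↦9, 9↦6, 10↦5]  zeros at y ∈ ∅
  x = 6: [0↦6, 1↦7, 2↦10, 3↦4, 4↦0, 5↦9, 6↦9, 7↦0, 8↦4, 9↦10, 10↦7]  zeros at y ∈ {4, 7}
  x = 7: [0↦10, 1↦9, 2↦10, 3↦2, 4↦7, 5↦3, 6↦1, 7↦1, 8↦3, 9↦7, 10↦2]  zeros at y ∈ ∅
  x = 8: [0↦7, 1↦4, 2↦3, 3↦4, 4↦7, 5↦1, 6↦8, 7↦6, 8↦6, 9↦8, 10↦1]  zeros at y ∈ ∅
  x = 9: [0↦8, 1↦3, 2↦0, 3↦10, 4↦0, 5↦3, 6↦8, 7↦4, 8↦2, 9↦2, 10↦4]  zeros at y ∈ {2, 4}
  x = 10: [0↦2, 1↦6, 2↦1, 3↦9, 4↦8, 5↦9, 6↦1, 7↦6, 8↦2, 9↦0, 10↦0]  zeros at y ∈ {9, 10}
Collecting zeros: affine points = {(0, 0), (0, 10), (1, 5), (1, 7), (4, 2), (4, 5), (6, 4), (6, 7), (9, 2), (9, 4), (10, 9), (10, 10)}.
Total count |C(F_11)_aff| = 12.


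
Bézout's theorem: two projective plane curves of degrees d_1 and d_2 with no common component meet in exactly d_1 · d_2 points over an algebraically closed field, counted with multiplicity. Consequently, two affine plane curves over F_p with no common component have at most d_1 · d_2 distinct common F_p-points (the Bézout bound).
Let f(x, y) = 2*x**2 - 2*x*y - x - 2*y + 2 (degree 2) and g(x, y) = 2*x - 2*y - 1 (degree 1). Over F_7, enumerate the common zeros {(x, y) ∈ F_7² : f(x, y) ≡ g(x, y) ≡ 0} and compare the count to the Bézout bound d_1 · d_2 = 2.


Common zeros: {(5, 1)}; count = 1; Bézout bound = 2.

deg(f) = 2, deg(g) = 1, so Bézout bound = 2.
Scan x ∈ F_7. For each x, list the y ∈ F_7 with f(x, y) ≡ 0 and those with g(x, y) ≡ 0 (mod 7); the common zeros in that column are the intersection.
  x = 0: f ≡ 0 at y ∈ {1}; g ≡ 0 at y ∈ {3}; common: ∅.
  x = 1: f ≡ 0 at y ∈ {6}; g ≡ 0 at y ∈ {4}; common: ∅.
  x = 2: f ≡ 0 at y ∈ {6}; g ≡ 0 at y ∈ {5}; common: ∅.
  x = 3: f ≡ 0 at y ∈ {3}; g ≡ 0 at y ∈ {6}; common: ∅.
  x = 4: f ≡ 0 at y ∈ {3}; g ≡ 0 at y ∈ {0}; common: ∅.
  x = 5: f ≡ 0 at y ∈ {1}; g ≡ 0 at y ∈ {1}; common: {1}.
  x = 6: f ≡ 0 at y ∈ ∅; g ≡ 0 at y ∈ {2}; common: ∅.
Collecting: common zeros = {(5, 1)}, so the count is 1.
Comparison with the Bézout bound: 1 ≤ 2 = deg(f)·deg(g), as expected for curves with no common component (the affine F_7-count falls short of the bound because intersections may lie at infinity, over extension fields, or carry multiplicity).


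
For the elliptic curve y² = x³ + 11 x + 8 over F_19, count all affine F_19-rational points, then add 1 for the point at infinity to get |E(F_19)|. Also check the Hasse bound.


Affine points = {(1, 1), (1, 18), (2, 0), (3, 7), (3, 12), (5, 6), (5, 13), (6, 9), (6, 10), (8, 0), (9, 0), (10, 4), (10, 15), (11, 4), (11, 15), (12, 5), (12, 14), (13, 7), (13, 12), (16, 9), (16, 10), (17, 4), (17, 15)}; affine count = 23; |E(F_19)| = 24.

Discriminant check: Δ ∝ 4a³ + 27b² = 4·11³ + 27·8² = 4·1331 + 27·64 ≡ 3 (mod 19). Nonzero ⇒ E is nonsingular.
For each x ∈ F_19, compute rhs = x³ + 11·x + 8 mod 19, then count y ∈ F_19 with y² ≡ rhs.
  x = 0: rhs = 8, matching y values: none (0 points).
  x = 1: rhs = 1, matching y values: 1, 18 (2 points).
  x = 2: rhs = 0, matching y values: 0 (1 points).
  x = 3: rhs = 11, matching y values: 7, 12 (2 points).
  x = 4: rhs = 2, matching y values: none (0 points).
  x = 5: rhs = 17, matching y values: 6, 13 (2 points).
  x = 6: rhs = 5, matching y values: 9, 10 (2 points).
  x = 7: rhs = 10, matching y values: none (0 points).
  x = 8: rhs = 0, matching y values: 0 (1 points).
  x = 9: rhs = 0, matching y values: 0 (1 points).
  x = 10: rhs = 16, matching y values: 4, 15 (2 points).
  x = 11: rhs = 16, matching y values: 4, 15 (2 points).
  x = 12: rhs = 6, matching y values: 5, 14 (2 points).
  x = 13: rhs = 11, matching y values: 7, 12 (2 points).
  x = 14: rhs = 18, matching y values: none (0 points).
  x = 15: rhs = 14, matching y values: none (0 points).
  x = 16: rhs = 5, matching y values: 9, 10 (2 points).
  x = 17: rhs = 16, matching y values: 4, 15 (2 points).
  x = 18: rhs = 15, matching y values: none (0 points).
Total affine count: 23.
Full point count |E(F_19)| = 23 + 1 = 24.
Hasse bound: |24 − (19+1)| = |4| = 4 ≤ 2√19 ≈ 8.7178 ✓.


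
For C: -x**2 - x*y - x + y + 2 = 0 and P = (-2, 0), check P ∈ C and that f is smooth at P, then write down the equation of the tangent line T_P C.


Tangent line at P: 3*x + 3*y + 6 = 0.

Step 1: f(-2, 0) = 0, so P lies on C.
Step 2: partial derivatives
  f_x(x, y) = -2*x - y - 1, f_y(x, y) = 1 - x.
  f_x(P) = 3, f_y(P) = 3 (gradient nonzero, so P is smooth).
Step 3: tangent line at P: 3·(x − -2) + 3·(y − 0) = 0.
Expanding: 3*x + 3*y + 6 = 0.


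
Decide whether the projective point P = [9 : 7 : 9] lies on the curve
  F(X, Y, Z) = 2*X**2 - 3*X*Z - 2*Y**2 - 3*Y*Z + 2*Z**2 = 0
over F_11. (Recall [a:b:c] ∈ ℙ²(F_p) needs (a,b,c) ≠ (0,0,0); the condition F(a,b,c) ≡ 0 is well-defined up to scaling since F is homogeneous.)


F(9,7,9) ≡ 3 (mod 11); P is NOT on the curve.

Evaluate F(9, 7, 9) term-by-term (mod 11).
  2*X**2 ↦ 2·81·1·1 = 162
  -3*X*Z ↦ -3·9·1·9 = -243
  -2*Y**2 ↦ -2·1·49·1 = -98
  -3*Y*Z ↦ -3·1·7·9 = -189
  2*Z**2 ↦ 2·1·1·81 = 162
Sum: F(9, 7, 9) = (162) + (-243) + (-98) + (-189) + (162) = -206.
Reducing mod 11: -206 ≡ 3 (mod 11).
Since F(a, b, c) ≡ 3 ≠ 0 (mod 11), P does NOT lie on the curve.


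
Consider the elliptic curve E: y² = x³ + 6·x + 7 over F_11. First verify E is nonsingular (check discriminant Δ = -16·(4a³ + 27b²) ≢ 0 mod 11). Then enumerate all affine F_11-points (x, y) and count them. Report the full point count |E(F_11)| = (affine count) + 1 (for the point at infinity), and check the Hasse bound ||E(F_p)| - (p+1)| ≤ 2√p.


Affine points = {(1, 5), (1, 6), (2, 4), (2, 7), (9, 3), (9, 8), (10, 0)}; affine count = 7; |E(F_11)| = 8.

Discriminant check: Δ ∝ 4a³ + 27b² = 4·6³ + 27·7² = 4·216 + 27·49 ≡ 9 (mod 11). Nonzero ⇒ E is nonsingular.
For each x ∈ F_11, compute rhs = x³ + 6·x + 7 mod 11, then count y ∈ F_11 with y² ≡ rhs.
  x = 0: rhs = 7, matching y values: none (0 points).
  x = 1: rhs = 3, matching y values: 5, 6 (2 points).
  x = 2: rhs = 5, matching y values: 4, 7 (2 points).
  x = 3: rhs = 8, matching y values: none (0 points).
  x = 4: rhs = 7, matching y values: none (0 points).
  x = 5: rhs = 8, matching y values: none (0 points).
  x = 6: rhs = 6, matching y values: none (0 points).
  x = 7: rhs = 7, matching y values: none (0 points).
  x = 8: rhs = 6, matching y values: none (0 points).
  x = 9: rhs = 9, matching y values: 3, 8 (2 points).
  x = 10: rhs = 0, matching y values: 0 (1 points).
Total affine count: 7.
Full point count |E(F_11)| = 7 + 1 = 8.
Hasse bound: |8 − (11+1)| = |-4| = 4 ≤ 2√11 ≈ 6.6332 ✓.


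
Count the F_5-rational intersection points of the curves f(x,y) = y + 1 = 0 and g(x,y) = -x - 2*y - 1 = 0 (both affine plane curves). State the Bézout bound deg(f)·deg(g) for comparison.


Common zeros: {(1, 4)}; count = 1; Bézout bound = 1.

deg(f) = 1, deg(g) = 1, so Bézout bound = 1.
Scan x ∈ F_5. For each x, list the y ∈ F_5 with f(x, y) ≡ 0 and those with g(x, y) ≡ 0 (mod 5); the common zeros in that column are the intersection.
  x = 0: f ≡ 0 at y ∈ {4}; g ≡ 0 at y ∈ {2}; common: ∅.
  x = 1: f ≡ 0 at y ∈ {4}; g ≡ 0 at y ∈ {4}; common: {4}.
  x = 2: f ≡ 0 at y ∈ {4}; g ≡ 0 at y ∈ {1}; common: ∅.
  x = 3: f ≡ 0 at y ∈ {4}; g ≡ 0 at y ∈ {3}; common: ∅.
  x = 4: f ≡ 0 at y ∈ {4}; g ≡ 0 at y ∈ {0}; common: ∅.
Collecting: common zeros = {(1, 4)}, so the count is 1.
Comparison with the Bézout bound: 1 ≤ 1 = deg(f)·deg(g), as expected for curves with no common component (the bound is attained).


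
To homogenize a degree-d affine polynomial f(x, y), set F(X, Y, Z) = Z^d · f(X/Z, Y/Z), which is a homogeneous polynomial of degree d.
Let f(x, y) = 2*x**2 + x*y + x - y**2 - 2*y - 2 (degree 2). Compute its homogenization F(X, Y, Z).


F(X, Y, Z) = 2*X**2 + X*Y + X*Z - Y**2 - 2*Y*Z - 2*Z**2

deg(f) = 2.
Substitute x = X/Z, y = Y/Z into f, then multiply by Z^2.
  monomial 2·x^2·y^0 ↦ 2·X^2·Y^0·Z^0.
  monomial 1·x^1·y^1 ↦ 1·X^1·Y^1·Z^0.
  monomial 1·x^1·y^0 ↦ 1·X^1·Y^0·Z^1.
  monomial -1·x^0·y^2 ↦ -1·X^0·Y^2·Z^0.
  monomial -2·x^0·y^1 ↦ -2·X^0·Y^1·Z^1.
  monomial -2·x^0·y^0 ↦ -2·X^0·Y^0·Z^2.
Collecting: F(X, Y, Z) = 2*X**2 + X*Y + X*Z - Y**2 - 2*Y*Z - 2*Z**2.


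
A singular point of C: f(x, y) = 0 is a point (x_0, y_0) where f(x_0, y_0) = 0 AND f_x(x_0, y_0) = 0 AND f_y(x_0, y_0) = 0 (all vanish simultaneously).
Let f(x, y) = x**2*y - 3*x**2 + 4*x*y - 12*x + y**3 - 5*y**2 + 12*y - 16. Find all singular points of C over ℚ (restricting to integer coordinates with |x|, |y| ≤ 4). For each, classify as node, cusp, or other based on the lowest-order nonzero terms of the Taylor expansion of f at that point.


Singular points: {(-2, 2)}; classification: node.

Compute partial derivatives:
  f_x = 2*x*y - 6*x + 4*y - 12.
  f_y = x**2 + 4*x + 3*y**2 - 10*y + 12.
Scan x_0 ∈ {−4, ..., 4}. For each x_0, f_y(x_0, y) is a polynomial in y; find its integer roots y ∈ {−4, ..., 4}, then test f_x and f at those candidates.
  x = -4: f_y(-4, y) = 3*y**2 - 10*y + 12; no integer root y with |y| ≤ 4.
  x = -3: f_y(-3, y) = 3*y**2 - 10*y + 9; no integer root y with |y| ≤ 4.
  x = -2: f_y(-2, y) = 3*y**2 - 10*y + 8; vanishes at y ∈ {2}. (-2, 2): f_x = 0, f = 0 — SINGULAR.
  x = -1: f_y(-1, y) = 3*y**2 - 10*y + 9; no integer root y with |y| ≤ 4.
  x = 0: f_y(0, y) = 3*y**2 - 10*y + 12; no integer root y with |y| ≤ 4.
  x = 1: f_y(1, y) = 3*y**2 - 10*y + 17; no integer root y with |y| ≤ 4.
  x = 2: f_y(2, y) = 3*y**2 - 10*y + 24; no integer root y with |y| ≤ 4.
  x = 3: f_y(3, y) = 3*y**2 - 10*y + 33; no integer root y with |y| ≤ 4.
  x = 4: f_y(4, y) = 3*y**2 - 10*y + 44; no integer root y with |y| ≤ 4.
Only singular point on the grid: (-2, 2).
Classify: substitute x = -2 + u, y = 2 + v and expand: f = u**2*v - u**2 + v**3 + v**2.
No constant or linear terms (consistent with a singular point). Quadratic part: -u**2 + v**2. Cubic part: u**2*v + v**3.
The quadratic part v**2 - u**2 = (v − u)(v + u) splits into two distinct linear factors, so there are two distinct tangent lines y − 2 = ±(x − -2) — this is a node (ordinary double point).
Classification: node.


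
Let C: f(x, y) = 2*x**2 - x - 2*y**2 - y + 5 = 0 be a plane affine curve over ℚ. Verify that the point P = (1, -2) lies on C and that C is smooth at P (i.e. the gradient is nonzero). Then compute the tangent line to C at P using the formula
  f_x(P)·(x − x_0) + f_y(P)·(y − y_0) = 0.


Tangent line at P: 3*x + 7*y + 11 = 0.

Step 1: f(1, -2) = 0, so P lies on C.
Step 2: partial derivatives
  f_x(x, y) = 4*x - 1, f_y(x, y) = -4*y - 1.
  f_x(P) = 3, f_y(P) = 7 (gradient nonzero, so P is smooth).
Step 3: tangent line at P: 3·(x − 1) + 7·(y − -2) = 0.
Expanding: 3*x + 7*y + 11 = 0.


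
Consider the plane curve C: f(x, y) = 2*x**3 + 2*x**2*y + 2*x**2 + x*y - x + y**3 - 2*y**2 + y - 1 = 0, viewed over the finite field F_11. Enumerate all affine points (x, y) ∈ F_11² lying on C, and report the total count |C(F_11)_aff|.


Affine F_11-points: {(0, 3), (1, 7), (1, 8), (1, 9), (2, 6), (3, 3), (3, 5), (4, 3), (5, 4), (5, 5), (7, 4), (8, 5), (10, 0)}; count = 13.

For each of the 121 pairs (x, y) ∈ F_11², evaluate f(x, y) mod 11. Record the zeros.
  x = 0: [0↦10, 1↦10, 2↦1, 3↦0, 4↦2, 5↦2, 6↦6, 7↦9, 8↦6, 9↦3, 10↦6]  zeros at y ∈ {3}
  x = 1: [0↦2, 1↦5, 2↦10, 3↦1, 4↦6, 5↦9, 6↦5, 7↦0, 8↦0, 9↦0, 10↦6]  zeros at y ∈ {7, 8, 9}
  x = 2: [0↦10, 1↦9, 2↦10, 3↦8, 4↦9, 5↦8, 6↦0, 7↦2, 8↦9, 9↦5, 10↦7]  zeros at y ∈ {6}
  x = 3: [0↦2, 1↦1, 2↦2, 3↦0, 4↦1, 5↦0, 6↦3, 7↦5, 8↦1, 9↦8, 10↦10]  zeros at y ∈ {3, 5}
  x = 4: [0↦1, 1↦4, 2↦9, 3↦0, 4↦5, 5↦8, 6↦4, 7↦10, 8↦10, 9↦10, 10↦5]  zeros at y ∈ {3}
  x = 5: [0↦8, 1↦8, 2↦10, 3↦9, 4↦0, 5↦0, 6↦4, 7↦7, 8↦4, 9↦1, 10↦4]  zeros at y ∈ {4, 5}
  x = 6: [0↦2, 1↦3, 2↦6, 3↦6, 4↦9, 5↦10, 6↦4, 7↦8, 8↦6, 9↦4, 10↦8]  zeros at y ∈ ∅
  x = 7: [0↦6, 1↦1, 2↦9, 3↦3, 4↦0, 5↦6, 6↦5, 7↦3, 8↦6, 9↦9, 10↦7]  zeros at y ∈ {4}
  x = 8: [0↦10, 1↦3, 2↦9, 3↦1, 4↦7, 5↦0, 6↦8, 7↦4, 8↦5, 9↦6, 10↦2]  zeros at y ∈ {5}
  x = 9: [0↦4, 1↦10, 2↦7, 3↦1, 4↦9, 5↦4, 6↦3, 7↦1, 8↦4, 9↦7, 10↦5]  zeros at y ∈ ∅
  x = 10: [0↦0, 1↦1, 2↦4, 3↦4, 4↦7, 5↦8, 6↦2, 7↦6, 8↦4, 9↦2, 10↦6]  zeros at y ∈ {0}
Collecting zeros: affine points = {(0, 3), (1, 7), (1, 8), (1, 9), (2, 6), (3, 3), (3, 5), (4, 3), (5, 4), (5, 5), (7, 4), (8, 5), (10, 0)}.
Total count |C(F_11)_aff| = 13.


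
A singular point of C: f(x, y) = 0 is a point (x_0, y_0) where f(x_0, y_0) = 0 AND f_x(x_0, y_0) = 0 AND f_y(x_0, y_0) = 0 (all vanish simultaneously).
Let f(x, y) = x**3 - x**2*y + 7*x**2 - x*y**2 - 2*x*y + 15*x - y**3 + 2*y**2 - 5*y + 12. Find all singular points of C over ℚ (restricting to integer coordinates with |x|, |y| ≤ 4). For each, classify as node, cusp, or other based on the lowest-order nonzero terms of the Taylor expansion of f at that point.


Singular points: {(-2, 1)}; classification: cusp.

Compute partial derivatives:
  f_x = 3*x**2 - 2*x*y + 14*x - y**2 - 2*y + 15.
  f_y = -x**2 - 2*x*y - 2*x - 3*y**2 + 4*y - 5.
Scan x_0 ∈ {−4, ..., 4}. For each x_0, f_y(x_0, y) is a polynomial in y; find its integer roots y ∈ {−4, ..., 4}, then test f_x and f at those candidates.
  x = -4: f_y(-4, y) = -3*y**2 + 12*y - 13; no integer root y with |y| ≤ 4.
  x = -3: f_y(-3, y) = -3*y**2 + 10*y - 8; vanishes at y ∈ {2}. (-3, 2): f_x = 4 ≠ 0.
  x = -2: f_y(-2, y) = -3*y**2 + 8*y - 5; vanishes at y ∈ {1}. (-2, 1): f_x = 0, f = 0 — SINGULAR.
  x = -1: f_y(-1, y) = -3*y**2 + 6*y - 4; no integer root y with |y| ≤ 4.
  x = 0: f_y(0, y) = -3*y**2 + 4*y - 5; no integer root y with |y| ≤ 4.
  x = 1: f_y(1, y) = -3*y**2 + 2*y - 8; no integer root y with |y| ≤ 4.
  x = 2: f_y(2, y) = -3*y**2 - 13; no integer root y with |y| ≤ 4.
  x = 3: f_y(3, y) = -3*y**2 - 2*y - 20; no integer root y with |y| ≤ 4.
  x = 4: f_y(4, y) = -3*y**2 - 4*y - 29; no integer root y with |y| ≤ 4.
Only singular point on the grid: (-2, 1).
Classify: substitute x = -2 + u, y = 1 + v and expand: f = u**3 - u**2*v - u*v**2 - v**3 + v**2.
No constant or linear terms (consistent with a singular point). Quadratic part: v**2. Cubic part: u**3 - u**2*v - u*v**2 - v**3.
The quadratic part v**2 is a perfect square, so there is a single (double) tangent line v = 0, i.e. y = 1. Restricting the cubic part to that line (v = 0) leaves u**3 ≠ 0, so f is not divisible by v and the branch is v² ≈ -u**3 to lowest order — this is a cusp.
Classification: cusp.
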